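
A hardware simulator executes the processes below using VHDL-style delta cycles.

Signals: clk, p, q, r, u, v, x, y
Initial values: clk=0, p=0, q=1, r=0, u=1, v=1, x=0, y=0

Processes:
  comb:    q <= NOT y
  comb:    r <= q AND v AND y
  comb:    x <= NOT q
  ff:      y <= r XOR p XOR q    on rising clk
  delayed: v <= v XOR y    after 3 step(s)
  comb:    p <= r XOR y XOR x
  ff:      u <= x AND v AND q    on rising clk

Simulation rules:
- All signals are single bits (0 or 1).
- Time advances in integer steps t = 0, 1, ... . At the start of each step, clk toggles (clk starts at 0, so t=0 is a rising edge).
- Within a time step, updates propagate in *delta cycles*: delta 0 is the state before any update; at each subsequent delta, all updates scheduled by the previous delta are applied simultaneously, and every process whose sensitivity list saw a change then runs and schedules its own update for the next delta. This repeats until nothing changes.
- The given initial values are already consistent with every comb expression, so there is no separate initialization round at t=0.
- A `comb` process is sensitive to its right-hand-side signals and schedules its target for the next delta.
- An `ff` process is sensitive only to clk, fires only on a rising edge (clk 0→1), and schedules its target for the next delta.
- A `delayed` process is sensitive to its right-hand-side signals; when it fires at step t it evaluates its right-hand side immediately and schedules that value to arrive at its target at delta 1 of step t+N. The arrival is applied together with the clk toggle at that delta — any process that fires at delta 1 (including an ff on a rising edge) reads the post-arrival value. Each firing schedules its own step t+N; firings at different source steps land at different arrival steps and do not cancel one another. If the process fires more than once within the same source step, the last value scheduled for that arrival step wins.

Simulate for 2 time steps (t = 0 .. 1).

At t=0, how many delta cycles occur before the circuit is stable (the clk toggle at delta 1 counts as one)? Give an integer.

[bits: r,y,p,clk,v,q,x,u]
t=0: Δ0=00001101 Δ1=00011101 Δ2=01011100 Δ3=11111000 Δ4=01011010 | 4Δ
t=1: Δ0=01011010 Δ1=01001010 | 1Δ

4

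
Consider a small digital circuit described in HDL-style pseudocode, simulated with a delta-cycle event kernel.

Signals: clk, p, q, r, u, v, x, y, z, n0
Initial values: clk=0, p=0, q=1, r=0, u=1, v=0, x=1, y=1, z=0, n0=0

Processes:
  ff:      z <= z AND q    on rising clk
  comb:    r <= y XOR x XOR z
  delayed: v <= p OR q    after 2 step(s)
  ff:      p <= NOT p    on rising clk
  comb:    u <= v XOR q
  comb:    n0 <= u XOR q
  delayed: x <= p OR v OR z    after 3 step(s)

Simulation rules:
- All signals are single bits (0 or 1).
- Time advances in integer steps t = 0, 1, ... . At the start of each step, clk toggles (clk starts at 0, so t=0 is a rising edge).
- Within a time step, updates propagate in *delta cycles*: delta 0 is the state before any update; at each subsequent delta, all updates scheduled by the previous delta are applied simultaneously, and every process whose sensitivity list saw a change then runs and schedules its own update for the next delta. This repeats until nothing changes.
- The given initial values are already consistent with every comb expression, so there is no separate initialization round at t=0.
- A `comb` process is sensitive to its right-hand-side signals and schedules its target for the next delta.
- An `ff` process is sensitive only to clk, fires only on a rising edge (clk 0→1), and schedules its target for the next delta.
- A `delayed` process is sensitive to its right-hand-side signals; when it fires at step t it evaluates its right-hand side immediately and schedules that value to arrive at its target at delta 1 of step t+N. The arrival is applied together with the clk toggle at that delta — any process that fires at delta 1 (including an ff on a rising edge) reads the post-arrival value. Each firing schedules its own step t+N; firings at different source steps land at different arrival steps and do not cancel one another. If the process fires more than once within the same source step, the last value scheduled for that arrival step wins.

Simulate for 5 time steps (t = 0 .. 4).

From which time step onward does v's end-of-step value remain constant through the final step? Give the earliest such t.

2

t=0 Δ0: q=1 u=1 z=0 y=1 v=0 p=0 clk=0 x=1 r=0 n0=0
  Δ1: clk:0→1
  Δ2: p:0→1
  (2Δ to stable)
t=1 Δ0: q=1 u=1 z=0 y=1 v=0 p=1 clk=1 x=1 r=0 n0=0
  Δ1: clk:1→0
  (1Δ to stable)
t=2 Δ0: q=1 u=1 z=0 y=1 v=0 p=1 clk=0 x=1 r=0 n0=0
  Δ1: v:0→1, clk:0→1
  Δ2: u:1→0, p:1→0
  Δ3: n0:0→1
  (3Δ to stable)
t=3 Δ0: q=1 u=0 z=0 y=1 v=1 p=0 clk=1 x=1 r=0 n0=1
  Δ1: clk:1→0
  (1Δ to stable)
t=4 Δ0: q=1 u=0 z=0 y=1 v=1 p=0 clk=0 x=1 r=0 n0=1
  Δ1: clk:0→1
  Δ2: p:0→1
  (2Δ to stable)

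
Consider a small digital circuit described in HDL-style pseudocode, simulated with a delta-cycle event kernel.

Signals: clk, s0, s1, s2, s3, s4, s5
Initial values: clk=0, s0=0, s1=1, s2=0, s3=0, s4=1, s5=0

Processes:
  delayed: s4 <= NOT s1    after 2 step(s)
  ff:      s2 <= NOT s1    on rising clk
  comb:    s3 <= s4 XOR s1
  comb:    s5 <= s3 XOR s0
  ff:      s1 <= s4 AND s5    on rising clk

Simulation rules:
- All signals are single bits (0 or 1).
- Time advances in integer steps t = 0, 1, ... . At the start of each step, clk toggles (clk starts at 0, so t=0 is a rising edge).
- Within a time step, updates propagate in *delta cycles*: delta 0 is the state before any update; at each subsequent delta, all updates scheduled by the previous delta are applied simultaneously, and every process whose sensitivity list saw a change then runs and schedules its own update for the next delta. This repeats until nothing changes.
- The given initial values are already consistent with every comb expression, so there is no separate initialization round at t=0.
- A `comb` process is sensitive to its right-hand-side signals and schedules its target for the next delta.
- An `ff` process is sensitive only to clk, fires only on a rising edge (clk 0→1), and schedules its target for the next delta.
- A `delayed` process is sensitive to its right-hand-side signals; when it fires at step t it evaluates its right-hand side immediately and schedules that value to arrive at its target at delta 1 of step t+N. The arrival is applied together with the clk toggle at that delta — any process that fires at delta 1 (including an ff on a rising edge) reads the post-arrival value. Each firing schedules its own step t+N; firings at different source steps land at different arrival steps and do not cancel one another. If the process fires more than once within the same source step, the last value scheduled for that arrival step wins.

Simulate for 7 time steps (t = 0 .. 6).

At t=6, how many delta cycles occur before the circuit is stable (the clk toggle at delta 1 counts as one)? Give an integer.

3

t0.Δ0 s0=0 s1=1 s5=0 s3=0 s4=1 clk=0 s2=0
t0.Δ1 s0=0 s1=1 s5=0 s3=0 s4=1 clk=1 s2=0
t0.Δ2 s0=0 s1=0 s5=0 s3=0 s4=1 clk=1 s2=0
t0.Δ3 s0=0 s1=0 s5=0 s3=1 s4=1 clk=1 s2=0
t0.Δ4 s0=0 s1=0 s5=1 s3=1 s4=1 clk=1 s2=0
t1.Δ0 s0=0 s1=0 s5=1 s3=1 s4=1 clk=1 s2=0
t1.Δ1 s0=0 s1=0 s5=1 s3=1 s4=1 clk=0 s2=0
t2.Δ0 s0=0 s1=0 s5=1 s3=1 s4=1 clk=0 s2=0
t2.Δ1 s0=0 s1=0 s5=1 s3=1 s4=1 clk=1 s2=0
t2.Δ2 s0=0 s1=1 s5=1 s3=1 s4=1 clk=1 s2=1
t2.Δ3 s0=0 s1=1 s5=1 s3=0 s4=1 clk=1 s2=1
t2.Δ4 s0=0 s1=1 s5=0 s3=0 s4=1 clk=1 s2=1
t3.Δ0 s0=0 s1=1 s5=0 s3=0 s4=1 clk=1 s2=1
t3.Δ1 s0=0 s1=1 s5=0 s3=0 s4=1 clk=0 s2=1
t4.Δ0 s0=0 s1=1 s5=0 s3=0 s4=1 clk=0 s2=1
t4.Δ1 s0=0 s1=1 s5=0 s3=0 s4=0 clk=1 s2=1
t4.Δ2 s0=0 s1=0 s5=0 s3=1 s4=0 clk=1 s2=0
t4.Δ3 s0=0 s1=0 s5=1 s3=0 s4=0 clk=1 s2=0
t4.Δ4 s0=0 s1=0 s5=0 s3=0 s4=0 clk=1 s2=0
t5.Δ0 s0=0 s1=0 s5=0 s3=0 s4=0 clk=1 s2=0
t5.Δ1 s0=0 s1=0 s5=0 s3=0 s4=0 clk=0 s2=0
t6.Δ0 s0=0 s1=0 s5=0 s3=0 s4=0 clk=0 s2=0
t6.Δ1 s0=0 s1=0 s5=0 s3=0 s4=1 clk=1 s2=0
t6.Δ2 s0=0 s1=0 s5=0 s3=1 s4=1 clk=1 s2=1
t6.Δ3 s0=0 s1=0 s5=1 s3=1 s4=1 clk=1 s2=1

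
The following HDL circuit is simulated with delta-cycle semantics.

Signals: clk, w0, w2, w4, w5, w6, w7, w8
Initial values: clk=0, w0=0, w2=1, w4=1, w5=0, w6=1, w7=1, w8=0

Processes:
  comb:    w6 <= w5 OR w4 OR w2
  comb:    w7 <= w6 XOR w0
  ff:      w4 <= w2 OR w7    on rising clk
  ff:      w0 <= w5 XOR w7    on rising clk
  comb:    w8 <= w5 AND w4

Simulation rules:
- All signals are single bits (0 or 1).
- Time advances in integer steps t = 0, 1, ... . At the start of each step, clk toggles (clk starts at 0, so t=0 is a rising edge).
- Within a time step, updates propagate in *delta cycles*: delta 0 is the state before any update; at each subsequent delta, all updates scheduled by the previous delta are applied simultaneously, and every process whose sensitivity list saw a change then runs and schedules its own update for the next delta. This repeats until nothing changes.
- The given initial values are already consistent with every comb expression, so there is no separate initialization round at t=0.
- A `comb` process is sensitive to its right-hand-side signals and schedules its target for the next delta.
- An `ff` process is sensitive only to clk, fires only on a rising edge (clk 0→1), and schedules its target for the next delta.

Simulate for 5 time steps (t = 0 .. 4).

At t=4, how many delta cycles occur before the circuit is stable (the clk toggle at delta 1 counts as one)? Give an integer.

t=0 Δ0: w8=0 w5=0 w7=1 clk=0 w0=0 w6=1 w4=1 w2=1
  Δ1: clk:0→1
  Δ2: w0:0→1
  Δ3: w7:1→0
  (3Δ to stable)
t=1 Δ0: w8=0 w5=0 w7=0 clk=1 w0=1 w6=1 w4=1 w2=1
  Δ1: clk:1→0
  (1Δ to stable)
t=2 Δ0: w8=0 w5=0 w7=0 clk=0 w0=1 w6=1 w4=1 w2=1
  Δ1: clk:0→1
  Δ2: w0:1→0
  Δ3: w7:0→1
  (3Δ to stable)
t=3 Δ0: w8=0 w5=0 w7=1 clk=1 w0=0 w6=1 w4=1 w2=1
  Δ1: clk:1→0
  (1Δ to stable)
t=4 Δ0: w8=0 w5=0 w7=1 clk=0 w0=0 w6=1 w4=1 w2=1
  Δ1: clk:0→1
  Δ2: w0:0→1
  Δ3: w7:1→0
  (3Δ to stable)

3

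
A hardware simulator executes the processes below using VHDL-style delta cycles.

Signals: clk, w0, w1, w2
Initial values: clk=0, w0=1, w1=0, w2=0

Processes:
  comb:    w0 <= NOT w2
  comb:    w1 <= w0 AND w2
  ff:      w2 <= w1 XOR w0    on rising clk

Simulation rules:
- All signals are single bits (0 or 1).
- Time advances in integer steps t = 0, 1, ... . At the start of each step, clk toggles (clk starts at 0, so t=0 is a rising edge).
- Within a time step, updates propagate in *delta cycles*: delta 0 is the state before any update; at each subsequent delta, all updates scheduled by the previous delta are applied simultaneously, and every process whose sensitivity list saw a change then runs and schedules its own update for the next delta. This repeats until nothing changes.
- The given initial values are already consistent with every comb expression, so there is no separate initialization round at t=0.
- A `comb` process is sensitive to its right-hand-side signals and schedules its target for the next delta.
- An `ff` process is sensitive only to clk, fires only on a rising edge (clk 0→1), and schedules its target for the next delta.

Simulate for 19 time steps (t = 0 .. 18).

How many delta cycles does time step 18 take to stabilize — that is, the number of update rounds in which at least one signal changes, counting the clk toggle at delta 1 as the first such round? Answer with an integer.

[bits: w0,w1,w2,clk]
t=0: Δ0=1000 Δ1=1001 Δ2=1011 Δ3=0111 Δ4=0011 | 4Δ
t=1: Δ0=0011 Δ1=0010 | 1Δ
t=2: Δ0=0010 Δ1=0011 Δ2=0001 Δ3=1001 | 3Δ
t=3: Δ0=1001 Δ1=1000 | 1Δ
t=4: Δ0=1000 Δ1=1001 Δ2=1011 Δ3=0111 Δ4=0011 | 4Δ
t=5: Δ0=0011 Δ1=0010 | 1Δ
t=6: Δ0=0010 Δ1=0011 Δ2=0001 Δ3=1001 | 3Δ
t=7: Δ0=1001 Δ1=1000 | 1Δ
t=8: Δ0=1000 Δ1=1001 Δ2=1011 Δ3=0111 Δ4=0011 | 4Δ
t=9: Δ0=0011 Δ1=0010 | 1Δ
t=10: Δ0=0010 Δ1=0011 Δ2=0001 Δ3=1001 | 3Δ
t=11: Δ0=1001 Δ1=1000 | 1Δ
t=12: Δ0=1000 Δ1=1001 Δ2=1011 Δ3=0111 Δ4=0011 | 4Δ
t=13: Δ0=0011 Δ1=0010 | 1Δ
t=14: Δ0=0010 Δ1=0011 Δ2=0001 Δ3=1001 | 3Δ
t=15: Δ0=1001 Δ1=1000 | 1Δ
t=16: Δ0=1000 Δ1=1001 Δ2=1011 Δ3=0111 Δ4=0011 | 4Δ
t=17: Δ0=0011 Δ1=0010 | 1Δ
t=18: Δ0=0010 Δ1=0011 Δ2=0001 Δ3=1001 | 3Δ

3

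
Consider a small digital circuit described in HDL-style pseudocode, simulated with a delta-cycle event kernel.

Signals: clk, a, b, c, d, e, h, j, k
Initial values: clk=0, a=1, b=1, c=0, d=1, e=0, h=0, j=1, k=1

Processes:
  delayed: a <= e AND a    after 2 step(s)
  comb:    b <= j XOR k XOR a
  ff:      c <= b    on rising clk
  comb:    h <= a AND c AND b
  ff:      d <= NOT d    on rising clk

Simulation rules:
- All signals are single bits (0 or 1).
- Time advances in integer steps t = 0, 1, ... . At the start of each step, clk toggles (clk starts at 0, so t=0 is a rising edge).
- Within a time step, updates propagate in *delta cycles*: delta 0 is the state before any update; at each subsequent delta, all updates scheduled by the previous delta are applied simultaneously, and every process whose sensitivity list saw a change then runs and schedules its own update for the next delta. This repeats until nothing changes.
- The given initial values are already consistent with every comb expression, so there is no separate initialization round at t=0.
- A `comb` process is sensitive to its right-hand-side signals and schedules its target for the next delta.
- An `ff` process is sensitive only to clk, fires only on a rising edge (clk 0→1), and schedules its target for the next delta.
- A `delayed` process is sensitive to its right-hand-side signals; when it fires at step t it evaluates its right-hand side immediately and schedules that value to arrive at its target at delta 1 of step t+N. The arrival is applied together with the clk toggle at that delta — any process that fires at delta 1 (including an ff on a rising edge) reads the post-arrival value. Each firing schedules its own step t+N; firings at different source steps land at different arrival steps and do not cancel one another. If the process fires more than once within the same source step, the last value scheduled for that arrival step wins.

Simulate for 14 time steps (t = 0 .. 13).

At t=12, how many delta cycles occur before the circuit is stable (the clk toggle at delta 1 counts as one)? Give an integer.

t0.Δ0 k=1 h=0 c=0 b=1 a=1 clk=0 e=0 j=1 d=1
t0.Δ1 k=1 h=0 c=0 b=1 a=1 clk=1 e=0 j=1 d=1
t0.Δ2 k=1 h=0 c=1 b=1 a=1 clk=1 e=0 j=1 d=0
t0.Δ3 k=1 h=1 c=1 b=1 a=1 clk=1 e=0 j=1 d=0
t1.Δ0 k=1 h=1 c=1 b=1 a=1 clk=1 e=0 j=1 d=0
t1.Δ1 k=1 h=1 c=1 b=1 a=1 clk=0 e=0 j=1 d=0
t2.Δ0 k=1 h=1 c=1 b=1 a=1 clk=0 e=0 j=1 d=0
t2.Δ1 k=1 h=1 c=1 b=1 a=1 clk=1 e=0 j=1 d=0
t2.Δ2 k=1 h=1 c=1 b=1 a=1 clk=1 e=0 j=1 d=1
t3.Δ0 k=1 h=1 c=1 b=1 a=1 clk=1 e=0 j=1 d=1
t3.Δ1 k=1 h=1 c=1 b=1 a=1 clk=0 e=0 j=1 d=1
t4.Δ0 k=1 h=1 c=1 b=1 a=1 clk=0 e=0 j=1 d=1
t4.Δ1 k=1 h=1 c=1 b=1 a=1 clk=1 e=0 j=1 d=1
t4.Δ2 k=1 h=1 c=1 b=1 a=1 clk=1 e=0 j=1 d=0
t5.Δ0 k=1 h=1 c=1 b=1 a=1 clk=1 e=0 j=1 d=0
t5.Δ1 k=1 h=1 c=1 b=1 a=1 clk=0 e=0 j=1 d=0
t6.Δ0 k=1 h=1 c=1 b=1 a=1 clk=0 e=0 j=1 d=0
t6.Δ1 k=1 h=1 c=1 b=1 a=1 clk=1 e=0 j=1 d=0
t6.Δ2 k=1 h=1 c=1 b=1 a=1 clk=1 e=0 j=1 d=1
t7.Δ0 k=1 h=1 c=1 b=1 a=1 clk=1 e=0 j=1 d=1
t7.Δ1 k=1 h=1 c=1 b=1 a=1 clk=0 e=0 j=1 d=1
t8.Δ0 k=1 h=1 c=1 b=1 a=1 clk=0 e=0 j=1 d=1
t8.Δ1 k=1 h=1 c=1 b=1 a=1 clk=1 e=0 j=1 d=1
t8.Δ2 k=1 h=1 c=1 b=1 a=1 clk=1 e=0 j=1 d=0
t9.Δ0 k=1 h=1 c=1 b=1 a=1 clk=1 e=0 j=1 d=0
t9.Δ1 k=1 h=1 c=1 b=1 a=1 clk=0 e=0 j=1 d=0
t10.Δ0 k=1 h=1 c=1 b=1 a=1 clk=0 e=0 j=1 d=0
t10.Δ1 k=1 h=1 c=1 b=1 a=1 clk=1 e=0 j=1 d=0
t10.Δ2 k=1 h=1 c=1 b=1 a=1 clk=1 e=0 j=1 d=1
t11.Δ0 k=1 h=1 c=1 b=1 a=1 clk=1 e=0 j=1 d=1
t11.Δ1 k=1 h=1 c=1 b=1 a=1 clk=0 e=0 j=1 d=1
t12.Δ0 k=1 h=1 c=1 b=1 a=1 clk=0 e=0 j=1 d=1
t12.Δ1 k=1 h=1 c=1 b=1 a=1 clk=1 e=0 j=1 d=1
t12.Δ2 k=1 h=1 c=1 b=1 a=1 clk=1 e=0 j=1 d=0
t13.Δ0 k=1 h=1 c=1 b=1 a=1 clk=1 e=0 j=1 d=0
t13.Δ1 k=1 h=1 c=1 b=1 a=1 clk=0 e=0 j=1 d=0

2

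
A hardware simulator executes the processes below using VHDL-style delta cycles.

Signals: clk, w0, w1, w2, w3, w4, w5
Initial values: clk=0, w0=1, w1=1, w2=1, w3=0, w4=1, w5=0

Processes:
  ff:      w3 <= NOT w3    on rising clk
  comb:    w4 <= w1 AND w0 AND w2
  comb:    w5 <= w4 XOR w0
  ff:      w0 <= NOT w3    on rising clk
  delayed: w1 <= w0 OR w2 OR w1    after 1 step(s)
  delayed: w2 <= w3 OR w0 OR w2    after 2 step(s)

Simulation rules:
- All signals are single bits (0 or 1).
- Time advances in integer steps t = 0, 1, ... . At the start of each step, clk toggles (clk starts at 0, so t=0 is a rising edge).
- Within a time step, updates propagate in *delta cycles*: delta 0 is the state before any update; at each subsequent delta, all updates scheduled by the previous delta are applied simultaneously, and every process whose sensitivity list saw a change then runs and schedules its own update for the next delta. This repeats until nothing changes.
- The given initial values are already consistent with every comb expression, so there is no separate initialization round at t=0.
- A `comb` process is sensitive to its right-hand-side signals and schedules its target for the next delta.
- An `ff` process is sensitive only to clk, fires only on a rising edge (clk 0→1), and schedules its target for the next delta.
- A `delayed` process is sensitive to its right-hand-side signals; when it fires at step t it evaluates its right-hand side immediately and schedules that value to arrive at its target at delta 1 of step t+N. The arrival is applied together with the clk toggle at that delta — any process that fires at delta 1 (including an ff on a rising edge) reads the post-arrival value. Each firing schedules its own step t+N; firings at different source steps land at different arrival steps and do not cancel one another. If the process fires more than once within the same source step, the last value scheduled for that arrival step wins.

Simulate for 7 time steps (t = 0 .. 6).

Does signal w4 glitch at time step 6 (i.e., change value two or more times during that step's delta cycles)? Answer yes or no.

no

t=0 Δ0: w2=1 w1=1 clk=0 w0=1 w5=0 w4=1 w3=0
  Δ1: clk:0→1
  Δ2: w3:0→1
  (2Δ to stable)
t=1 Δ0: w2=1 w1=1 clk=1 w0=1 w5=0 w4=1 w3=1
  Δ1: clk:1→0
  (1Δ to stable)
t=2 Δ0: w2=1 w1=1 clk=0 w0=1 w5=0 w4=1 w3=1
  Δ1: clk:0→1
  Δ2: w0:1→0, w3:1→0
  Δ3: w5:0→1, w4:1→0
  Δ4: w5:1→0
  (4Δ to stable)
t=3 Δ0: w2=1 w1=1 clk=1 w0=0 w5=0 w4=0 w3=0
  Δ1: clk:1→0
  (1Δ to stable)
t=4 Δ0: w2=1 w1=1 clk=0 w0=0 w5=0 w4=0 w3=0
  Δ1: clk:0→1
  Δ2: w0:0→1, w3:0→1
  Δ3: w5:0→1, w4:0→1
  Δ4: w5:1→0
  (4Δ to stable)
t=5 Δ0: w2=1 w1=1 clk=1 w0=1 w5=0 w4=1 w3=1
  Δ1: clk:1→0
  (1Δ to stable)
t=6 Δ0: w2=1 w1=1 clk=0 w0=1 w5=0 w4=1 w3=1
  Δ1: clk:0→1
  Δ2: w0:1→0, w3:1→0
  Δ3: w5:0→1, w4:1→0
  Δ4: w5:1→0
  (4Δ to stable)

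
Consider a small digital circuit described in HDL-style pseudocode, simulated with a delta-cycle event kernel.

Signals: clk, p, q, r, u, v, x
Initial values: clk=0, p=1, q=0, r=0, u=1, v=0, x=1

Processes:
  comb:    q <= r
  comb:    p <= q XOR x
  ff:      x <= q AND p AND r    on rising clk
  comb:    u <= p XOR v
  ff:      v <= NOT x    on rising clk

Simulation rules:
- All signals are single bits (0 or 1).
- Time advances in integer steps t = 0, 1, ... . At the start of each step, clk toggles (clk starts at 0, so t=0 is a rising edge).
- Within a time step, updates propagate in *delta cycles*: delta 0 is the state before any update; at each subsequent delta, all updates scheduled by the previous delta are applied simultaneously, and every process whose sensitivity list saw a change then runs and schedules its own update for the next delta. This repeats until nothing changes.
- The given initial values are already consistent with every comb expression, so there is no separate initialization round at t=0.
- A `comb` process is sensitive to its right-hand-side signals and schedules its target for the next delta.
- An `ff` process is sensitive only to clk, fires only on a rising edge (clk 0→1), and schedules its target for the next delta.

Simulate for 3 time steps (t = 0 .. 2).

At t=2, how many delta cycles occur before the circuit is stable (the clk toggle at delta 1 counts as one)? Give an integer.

t=0 Δ0: u=1 x=1 v=0 p=1 q=0 r=0 clk=0
  Δ1: clk:0→1
  Δ2: x:1→0
  Δ3: p:1→0
  Δ4: u:1→0
  (4Δ to stable)
t=1 Δ0: u=0 x=0 v=0 p=0 q=0 r=0 clk=1
  Δ1: clk:1→0
  (1Δ to stable)
t=2 Δ0: u=0 x=0 v=0 p=0 q=0 r=0 clk=0
  Δ1: clk:0→1
  Δ2: v:0→1
  Δ3: u:0→1
  (3Δ to stable)

3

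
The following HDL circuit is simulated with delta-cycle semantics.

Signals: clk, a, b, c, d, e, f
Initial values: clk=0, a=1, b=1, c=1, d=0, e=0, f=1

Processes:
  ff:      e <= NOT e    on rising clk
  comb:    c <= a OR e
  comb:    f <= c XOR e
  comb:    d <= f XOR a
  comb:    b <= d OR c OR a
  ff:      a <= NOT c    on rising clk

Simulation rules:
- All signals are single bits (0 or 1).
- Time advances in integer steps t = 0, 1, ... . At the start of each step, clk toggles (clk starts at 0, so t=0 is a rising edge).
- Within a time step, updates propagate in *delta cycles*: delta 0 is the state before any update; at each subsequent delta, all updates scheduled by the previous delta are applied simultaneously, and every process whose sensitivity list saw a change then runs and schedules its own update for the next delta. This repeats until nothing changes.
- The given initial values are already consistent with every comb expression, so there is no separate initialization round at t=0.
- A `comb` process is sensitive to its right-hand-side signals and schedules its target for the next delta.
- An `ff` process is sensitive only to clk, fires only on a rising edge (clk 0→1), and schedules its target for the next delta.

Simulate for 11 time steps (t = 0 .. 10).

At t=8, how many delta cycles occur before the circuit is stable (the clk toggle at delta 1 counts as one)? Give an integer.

t=0 Δ0: c=1 d=0 e=0 clk=0 a=1 f=1 b=1
  Δ1: clk:0→1
  Δ2: e:0→1, a:1→0
  Δ3: d:0→1, f:1→0
  Δ4: d:1→0
  (4Δ to stable)
t=1 Δ0: c=1 d=0 e=1 clk=1 a=0 f=0 b=1
  Δ1: clk:1→0
  (1Δ to stable)
t=2 Δ0: c=1 d=0 e=1 clk=0 a=0 f=0 b=1
  Δ1: clk:0→1
  Δ2: e:1→0
  Δ3: c:1→0, f:0→1
  Δ4: d:0→1, f:1→0, b:1→0
  Δ5: d:1→0, b:0→1
  Δ6: b:1→0
  (6Δ to stable)
t=3 Δ0: c=0 d=0 e=0 clk=1 a=0 f=0 b=0
  Δ1: clk:1→0
  (1Δ to stable)
t=4 Δ0: c=0 d=0 e=0 clk=0 a=0 f=0 b=0
  Δ1: clk:0→1
  Δ2: e:0→1, a:0→1
  Δ3: c:0→1, d:0→1, f:0→1, b:0→1
  Δ4: d:1→0, f:1→0
  Δ5: d:0→1
  (5Δ to stable)
t=5 Δ0: c=1 d=1 e=1 clk=1 a=1 f=0 b=1
  Δ1: clk:1→0
  (1Δ to stable)
t=6 Δ0: c=1 d=1 e=1 clk=0 a=1 f=0 b=1
  Δ1: clk:0→1
  Δ2: e:1→0, a:1→0
  Δ3: c:1→0, d:1→0, f:0→1
  Δ4: d:0→1, f:1→0, b:1→0
  Δ5: d:1→0, b:0→1
  Δ6: b:1→0
  (6Δ to stable)
t=7 Δ0: c=0 d=0 e=0 clk=1 a=0 f=0 b=0
  Δ1: clk:1→0
  (1Δ to stable)
t=8 Δ0: c=0 d=0 e=0 clk=0 a=0 f=0 b=0
  Δ1: clk:0→1
  Δ2: e:0→1, a:0→1
  Δ3: c:0→1, d:0→1, f:0→1, b:0→1
  Δ4: d:1→0, f:1→0
  Δ5: d:0→1
  (5Δ to stable)
t=9 Δ0: c=1 d=1 e=1 clk=1 a=1 f=0 b=1
  Δ1: clk:1→0
  (1Δ to stable)
t=10 Δ0: c=1 d=1 e=1 clk=0 a=1 f=0 b=1
  Δ1: clk:0→1
  Δ2: e:1→0, a:1→0
  Δ3: c:1→0, d:1→0, f:0→1
  Δ4: d:0→1, f:1→0, b:1→0
  Δ5: d:1→0, b:0→1
  Δ6: b:1→0
  (6Δ to stable)

5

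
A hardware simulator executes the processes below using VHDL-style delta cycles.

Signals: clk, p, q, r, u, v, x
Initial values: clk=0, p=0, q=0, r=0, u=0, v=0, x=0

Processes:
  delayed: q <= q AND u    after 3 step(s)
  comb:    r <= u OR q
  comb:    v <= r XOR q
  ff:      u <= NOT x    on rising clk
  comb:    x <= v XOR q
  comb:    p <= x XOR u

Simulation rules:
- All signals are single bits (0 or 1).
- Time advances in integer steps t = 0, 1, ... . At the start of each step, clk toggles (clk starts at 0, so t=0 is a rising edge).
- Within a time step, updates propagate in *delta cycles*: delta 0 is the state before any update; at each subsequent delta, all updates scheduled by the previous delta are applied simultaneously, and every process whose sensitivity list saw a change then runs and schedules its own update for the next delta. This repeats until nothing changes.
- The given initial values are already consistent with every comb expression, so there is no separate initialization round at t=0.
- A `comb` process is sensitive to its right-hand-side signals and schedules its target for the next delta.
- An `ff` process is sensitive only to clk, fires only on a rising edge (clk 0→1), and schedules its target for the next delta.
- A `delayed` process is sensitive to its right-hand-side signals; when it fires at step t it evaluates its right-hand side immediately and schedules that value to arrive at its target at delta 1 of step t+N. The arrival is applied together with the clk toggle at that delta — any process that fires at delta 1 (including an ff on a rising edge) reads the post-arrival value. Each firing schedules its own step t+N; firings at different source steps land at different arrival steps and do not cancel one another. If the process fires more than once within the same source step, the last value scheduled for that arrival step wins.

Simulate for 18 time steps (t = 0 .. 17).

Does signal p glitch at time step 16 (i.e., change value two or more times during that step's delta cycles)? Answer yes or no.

[bits: q,p,x,v,r,clk,u]
t=0: Δ0=0000000 Δ1=0000010 Δ2=0000011 Δ3=0100111 Δ4=0101111 Δ5=0111111 Δ6=0011111 | 6Δ
t=1: Δ0=0011111 Δ1=0011101 | 1Δ
t=2: Δ0=0011101 Δ1=0011111 Δ2=0011110 Δ3=0111010 Δ4=0110010 Δ5=0100010 Δ6=0000010 | 6Δ
t=3: Δ0=0000010 Δ1=0000000 | 1Δ
t=4: Δ0=0000000 Δ1=0000010 Δ2=0000011 Δ3=0100111 Δ4=0101111 Δ5=0111111 Δ6=0011111 | 6Δ
t=5: Δ0=0011111 Δ1=0011101 | 1Δ
t=6: Δ0=0011101 Δ1=0011111 Δ2=0011110 Δ3=0111010 Δ4=0110010 Δ5=0100010 Δ6=0000010 | 6Δ
t=7: Δ0=0000010 Δ1=0000000 | 1Δ
t=8: Δ0=0000000 Δ1=0000010 Δ2=0000011 Δ3=0100111 Δ4=0101111 Δ5=0111111 Δ6=0011111 | 6Δ
t=9: Δ0=0011111 Δ1=0011101 | 1Δ
t=10: Δ0=0011101 Δ1=0011111 Δ2=0011110 Δ3=0111010 Δ4=0110010 Δ5=0100010 Δ6=0000010 | 6Δ
t=11: Δ0=0000010 Δ1=0000000 | 1Δ
t=12: Δ0=0000000 Δ1=0000010 Δ2=0000011 Δ3=0100111 Δ4=0101111 Δ5=0111111 Δ6=0011111 | 6Δ
t=13: Δ0=0011111 Δ1=0011101 | 1Δ
t=14: Δ0=0011101 Δ1=0011111 Δ2=0011110 Δ3=0111010 Δ4=0110010 Δ5=0100010 Δ6=0000010 | 6Δ
t=15: Δ0=0000010 Δ1=0000000 | 1Δ
t=16: Δ0=0000000 Δ1=0000010 Δ2=0000011 Δ3=0100111 Δ4=0101111 Δ5=0111111 Δ6=0011111 | 6Δ
t=17: Δ0=0011111 Δ1=0011101 | 1Δ

yes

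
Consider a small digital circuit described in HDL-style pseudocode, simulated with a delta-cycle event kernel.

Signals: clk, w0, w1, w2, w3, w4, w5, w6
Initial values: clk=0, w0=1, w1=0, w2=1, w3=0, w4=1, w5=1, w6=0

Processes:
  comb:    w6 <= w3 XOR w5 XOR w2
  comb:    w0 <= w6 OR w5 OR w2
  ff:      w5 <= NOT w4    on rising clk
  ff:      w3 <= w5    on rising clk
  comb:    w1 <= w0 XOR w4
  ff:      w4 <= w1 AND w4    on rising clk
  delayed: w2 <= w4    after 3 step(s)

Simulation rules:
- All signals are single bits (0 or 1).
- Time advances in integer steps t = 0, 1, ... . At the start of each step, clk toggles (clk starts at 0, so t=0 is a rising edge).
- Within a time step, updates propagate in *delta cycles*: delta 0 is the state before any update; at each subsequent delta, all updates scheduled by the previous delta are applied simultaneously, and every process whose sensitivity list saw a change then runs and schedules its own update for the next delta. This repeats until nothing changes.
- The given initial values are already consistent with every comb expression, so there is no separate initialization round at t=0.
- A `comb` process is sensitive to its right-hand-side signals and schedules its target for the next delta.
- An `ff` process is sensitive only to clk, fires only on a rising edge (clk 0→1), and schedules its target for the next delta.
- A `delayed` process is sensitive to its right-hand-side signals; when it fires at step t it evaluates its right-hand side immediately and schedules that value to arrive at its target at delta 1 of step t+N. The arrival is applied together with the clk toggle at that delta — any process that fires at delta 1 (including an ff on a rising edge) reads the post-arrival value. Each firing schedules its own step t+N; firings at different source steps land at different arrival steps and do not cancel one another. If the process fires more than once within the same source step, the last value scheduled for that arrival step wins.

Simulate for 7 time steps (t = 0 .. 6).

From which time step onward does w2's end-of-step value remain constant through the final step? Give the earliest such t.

t=0 Δ0: w0=1 w6=0 w3=0 clk=0 w2=1 w5=1 w4=1 w1=0
  Δ1: clk:0→1
  Δ2: w3:0→1, w5:1→0, w4:1→0
  Δ3: w1:0→1
  (3Δ to stable)
t=1 Δ0: w0=1 w6=0 w3=1 clk=1 w2=1 w5=0 w4=0 w1=1
  Δ1: clk:1→0
  (1Δ to stable)
t=2 Δ0: w0=1 w6=0 w3=1 clk=0 w2=1 w5=0 w4=0 w1=1
  Δ1: clk:0→1
  Δ2: w3:1→0, w5:0→1
  (2Δ to stable)
t=3 Δ0: w0=1 w6=0 w3=0 clk=1 w2=1 w5=1 w4=0 w1=1
  Δ1: clk:1→0, w2:1→0
  Δ2: w6:0→1
  (2Δ to stable)
t=4 Δ0: w0=1 w6=1 w3=0 clk=0 w2=0 w5=1 w4=0 w1=1
  Δ1: clk:0→1
  Δ2: w3:0→1
  Δ3: w6:1→0
  (3Δ to stable)
t=5 Δ0: w0=1 w6=0 w3=1 clk=1 w2=0 w5=1 w4=0 w1=1
  Δ1: clk:1→0
  (1Δ to stable)
t=6 Δ0: w0=1 w6=0 w3=1 clk=0 w2=0 w5=1 w4=0 w1=1
  Δ1: clk:0→1
  (1Δ to stable)

3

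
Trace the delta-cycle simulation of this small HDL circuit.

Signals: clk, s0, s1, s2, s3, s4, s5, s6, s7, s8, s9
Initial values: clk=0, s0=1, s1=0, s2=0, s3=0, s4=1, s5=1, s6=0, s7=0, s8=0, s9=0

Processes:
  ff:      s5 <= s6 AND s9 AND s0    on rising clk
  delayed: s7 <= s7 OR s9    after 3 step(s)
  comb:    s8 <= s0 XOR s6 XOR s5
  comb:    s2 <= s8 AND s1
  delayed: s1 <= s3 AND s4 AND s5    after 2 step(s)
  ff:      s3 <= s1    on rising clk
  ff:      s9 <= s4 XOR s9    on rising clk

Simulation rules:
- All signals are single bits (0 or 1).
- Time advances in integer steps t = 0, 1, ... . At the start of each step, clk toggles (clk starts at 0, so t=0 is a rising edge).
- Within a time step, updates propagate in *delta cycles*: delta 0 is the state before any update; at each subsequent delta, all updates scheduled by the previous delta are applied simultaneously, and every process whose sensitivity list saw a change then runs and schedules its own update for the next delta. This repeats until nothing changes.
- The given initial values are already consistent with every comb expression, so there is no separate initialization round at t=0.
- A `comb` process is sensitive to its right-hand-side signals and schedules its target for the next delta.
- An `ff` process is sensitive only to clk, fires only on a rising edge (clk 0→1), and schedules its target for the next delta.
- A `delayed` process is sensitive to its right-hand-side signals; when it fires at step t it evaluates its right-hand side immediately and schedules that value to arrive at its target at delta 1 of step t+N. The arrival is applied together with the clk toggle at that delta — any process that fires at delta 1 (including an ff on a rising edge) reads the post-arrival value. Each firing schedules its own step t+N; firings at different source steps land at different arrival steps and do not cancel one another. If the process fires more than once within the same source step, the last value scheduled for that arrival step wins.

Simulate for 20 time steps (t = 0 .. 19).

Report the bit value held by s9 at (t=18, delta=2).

0

t0.Δ0 s8=0 s4=1 s5=1 clk=0 s7=0 s1=0 s6=0 s0=1 s9=0 s2=0 s3=0
t0.Δ1 s8=0 s4=1 s5=1 clk=1 s7=0 s1=0 s6=0 s0=1 s9=0 s2=0 s3=0
t0.Δ2 s8=0 s4=1 s5=0 clk=1 s7=0 s1=0 s6=0 s0=1 s9=1 s2=0 s3=0
t0.Δ3 s8=1 s4=1 s5=0 clk=1 s7=0 s1=0 s6=0 s0=1 s9=1 s2=0 s3=0
t1.Δ0 s8=1 s4=1 s5=0 clk=1 s7=0 s1=0 s6=0 s0=1 s9=1 s2=0 s3=0
t1.Δ1 s8=1 s4=1 s5=0 clk=0 s7=0 s1=0 s6=0 s0=1 s9=1 s2=0 s3=0
t2.Δ0 s8=1 s4=1 s5=0 clk=0 s7=0 s1=0 s6=0 s0=1 s9=1 s2=0 s3=0
t2.Δ1 s8=1 s4=1 s5=0 clk=1 s7=0 s1=0 s6=0 s0=1 s9=1 s2=0 s3=0
t2.Δ2 s8=1 s4=1 s5=0 clk=1 s7=0 s1=0 s6=0 s0=1 s9=0 s2=0 s3=0
t3.Δ0 s8=1 s4=1 s5=0 clk=1 s7=0 s1=0 s6=0 s0=1 s9=0 s2=0 s3=0
t3.Δ1 s8=1 s4=1 s5=0 clk=0 s7=1 s1=0 s6=0 s0=1 s9=0 s2=0 s3=0
t4.Δ0 s8=1 s4=1 s5=0 clk=0 s7=1 s1=0 s6=0 s0=1 s9=0 s2=0 s3=0
t4.Δ1 s8=1 s4=1 s5=0 clk=1 s7=1 s1=0 s6=0 s0=1 s9=0 s2=0 s3=0
t4.Δ2 s8=1 s4=1 s5=0 clk=1 s7=1 s1=0 s6=0 s0=1 s9=1 s2=0 s3=0
t5.Δ0 s8=1 s4=1 s5=0 clk=1 s7=1 s1=0 s6=0 s0=1 s9=1 s2=0 s3=0
t5.Δ1 s8=1 s4=1 s5=0 clk=0 s7=0 s1=0 s6=0 s0=1 s9=1 s2=0 s3=0
t6.Δ0 s8=1 s4=1 s5=0 clk=0 s7=0 s1=0 s6=0 s0=1 s9=1 s2=0 s3=0
t6.Δ1 s8=1 s4=1 s5=0 clk=1 s7=1 s1=0 s6=0 s0=1 s9=1 s2=0 s3=0
t6.Δ2 s8=1 s4=1 s5=0 clk=1 s7=1 s1=0 s6=0 s0=1 s9=0 s2=0 s3=0
t7.Δ0 s8=1 s4=1 s5=0 clk=1 s7=1 s1=0 s6=0 s0=1 s9=0 s2=0 s3=0
t7.Δ1 s8=1 s4=1 s5=0 clk=0 s7=1 s1=0 s6=0 s0=1 s9=0 s2=0 s3=0
t8.Δ0 s8=1 s4=1 s5=0 clk=0 s7=1 s1=0 s6=0 s0=1 s9=0 s2=0 s3=0
t8.Δ1 s8=1 s4=1 s5=0 clk=1 s7=1 s1=0 s6=0 s0=1 s9=0 s2=0 s3=0
t8.Δ2 s8=1 s4=1 s5=0 clk=1 s7=1 s1=0 s6=0 s0=1 s9=1 s2=0 s3=0
t9.Δ0 s8=1 s4=1 s5=0 clk=1 s7=1 s1=0 s6=0 s0=1 s9=1 s2=0 s3=0
t9.Δ1 s8=1 s4=1 s5=0 clk=0 s7=1 s1=0 s6=0 s0=1 s9=1 s2=0 s3=0
t10.Δ0 s8=1 s4=1 s5=0 clk=0 s7=1 s1=0 s6=0 s0=1 s9=1 s2=0 s3=0
t10.Δ1 s8=1 s4=1 s5=0 clk=1 s7=1 s1=0 s6=0 s0=1 s9=1 s2=0 s3=0
t10.Δ2 s8=1 s4=1 s5=0 clk=1 s7=1 s1=0 s6=0 s0=1 s9=0 s2=0 s3=0
t11.Δ0 s8=1 s4=1 s5=0 clk=1 s7=1 s1=0 s6=0 s0=1 s9=0 s2=0 s3=0
t11.Δ1 s8=1 s4=1 s5=0 clk=0 s7=1 s1=0 s6=0 s0=1 s9=0 s2=0 s3=0
t12.Δ0 s8=1 s4=1 s5=0 clk=0 s7=1 s1=0 s6=0 s0=1 s9=0 s2=0 s3=0
t12.Δ1 s8=1 s4=1 s5=0 clk=1 s7=1 s1=0 s6=0 s0=1 s9=0 s2=0 s3=0
t12.Δ2 s8=1 s4=1 s5=0 clk=1 s7=1 s1=0 s6=0 s0=1 s9=1 s2=0 s3=0
t13.Δ0 s8=1 s4=1 s5=0 clk=1 s7=1 s1=0 s6=0 s0=1 s9=1 s2=0 s3=0
t13.Δ1 s8=1 s4=1 s5=0 clk=0 s7=1 s1=0 s6=0 s0=1 s9=1 s2=0 s3=0
t14.Δ0 s8=1 s4=1 s5=0 clk=0 s7=1 s1=0 s6=0 s0=1 s9=1 s2=0 s3=0
t14.Δ1 s8=1 s4=1 s5=0 clk=1 s7=1 s1=0 s6=0 s0=1 s9=1 s2=0 s3=0
t14.Δ2 s8=1 s4=1 s5=0 clk=1 s7=1 s1=0 s6=0 s0=1 s9=0 s2=0 s3=0
t15.Δ0 s8=1 s4=1 s5=0 clk=1 s7=1 s1=0 s6=0 s0=1 s9=0 s2=0 s3=0
t15.Δ1 s8=1 s4=1 s5=0 clk=0 s7=1 s1=0 s6=0 s0=1 s9=0 s2=0 s3=0
t16.Δ0 s8=1 s4=1 s5=0 clk=0 s7=1 s1=0 s6=0 s0=1 s9=0 s2=0 s3=0
t16.Δ1 s8=1 s4=1 s5=0 clk=1 s7=1 s1=0 s6=0 s0=1 s9=0 s2=0 s3=0
t16.Δ2 s8=1 s4=1 s5=0 clk=1 s7=1 s1=0 s6=0 s0=1 s9=1 s2=0 s3=0
t17.Δ0 s8=1 s4=1 s5=0 clk=1 s7=1 s1=0 s6=0 s0=1 s9=1 s2=0 s3=0
t17.Δ1 s8=1 s4=1 s5=0 clk=0 s7=1 s1=0 s6=0 s0=1 s9=1 s2=0 s3=0
t18.Δ0 s8=1 s4=1 s5=0 clk=0 s7=1 s1=0 s6=0 s0=1 s9=1 s2=0 s3=0
t18.Δ1 s8=1 s4=1 s5=0 clk=1 s7=1 s1=0 s6=0 s0=1 s9=1 s2=0 s3=0
t18.Δ2 s8=1 s4=1 s5=0 clk=1 s7=1 s1=0 s6=0 s0=1 s9=0 s2=0 s3=0
t19.Δ0 s8=1 s4=1 s5=0 clk=1 s7=1 s1=0 s6=0 s0=1 s9=0 s2=0 s3=0
t19.Δ1 s8=1 s4=1 s5=0 clk=0 s7=1 s1=0 s6=0 s0=1 s9=0 s2=0 s3=0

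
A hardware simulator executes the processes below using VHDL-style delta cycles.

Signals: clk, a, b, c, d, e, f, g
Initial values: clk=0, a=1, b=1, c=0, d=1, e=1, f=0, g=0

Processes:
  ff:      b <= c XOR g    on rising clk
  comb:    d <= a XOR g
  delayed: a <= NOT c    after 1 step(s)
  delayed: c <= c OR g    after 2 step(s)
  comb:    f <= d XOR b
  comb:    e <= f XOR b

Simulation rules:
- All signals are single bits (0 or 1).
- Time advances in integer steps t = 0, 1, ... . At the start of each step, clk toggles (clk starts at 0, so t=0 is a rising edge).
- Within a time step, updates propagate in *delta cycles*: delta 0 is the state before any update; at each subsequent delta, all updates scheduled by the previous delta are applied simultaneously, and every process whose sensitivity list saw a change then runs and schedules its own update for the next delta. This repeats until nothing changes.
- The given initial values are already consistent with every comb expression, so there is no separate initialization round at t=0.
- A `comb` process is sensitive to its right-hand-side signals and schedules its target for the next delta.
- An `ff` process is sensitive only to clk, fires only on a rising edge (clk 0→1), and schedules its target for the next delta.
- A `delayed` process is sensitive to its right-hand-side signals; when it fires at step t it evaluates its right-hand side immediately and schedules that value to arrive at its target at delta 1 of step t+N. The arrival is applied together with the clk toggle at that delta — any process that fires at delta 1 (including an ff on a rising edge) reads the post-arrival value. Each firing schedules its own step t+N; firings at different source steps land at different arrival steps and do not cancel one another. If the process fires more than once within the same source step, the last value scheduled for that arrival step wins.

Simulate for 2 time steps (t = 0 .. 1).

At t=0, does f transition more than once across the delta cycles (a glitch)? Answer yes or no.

no

[bits: e,d,b,g,clk,c,f,a]
t=0: Δ0=11100001 Δ1=11101001 Δ2=11001001 Δ3=01001011 Δ4=11001011 | 4Δ
t=1: Δ0=11001011 Δ1=11000011 | 1Δ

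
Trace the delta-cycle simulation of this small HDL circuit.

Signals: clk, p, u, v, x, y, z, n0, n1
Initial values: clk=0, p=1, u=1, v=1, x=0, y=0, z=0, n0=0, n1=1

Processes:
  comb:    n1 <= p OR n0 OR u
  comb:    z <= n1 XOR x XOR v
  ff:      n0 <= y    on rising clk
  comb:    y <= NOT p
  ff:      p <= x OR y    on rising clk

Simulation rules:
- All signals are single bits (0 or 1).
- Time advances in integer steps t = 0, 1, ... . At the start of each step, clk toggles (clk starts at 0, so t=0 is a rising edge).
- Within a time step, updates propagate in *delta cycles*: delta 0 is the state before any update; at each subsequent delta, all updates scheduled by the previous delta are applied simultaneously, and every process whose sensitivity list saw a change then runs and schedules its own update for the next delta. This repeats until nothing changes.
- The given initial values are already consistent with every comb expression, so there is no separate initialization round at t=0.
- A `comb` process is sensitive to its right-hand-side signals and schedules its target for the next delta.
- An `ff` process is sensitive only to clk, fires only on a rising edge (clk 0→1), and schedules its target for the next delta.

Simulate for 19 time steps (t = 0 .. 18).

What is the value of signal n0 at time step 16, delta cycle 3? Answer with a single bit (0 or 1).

t0.Δ0 n1=1 n0=0 v=1 p=1 y=0 u=1 clk=0 z=0 x=0
t0.Δ1 n1=1 n0=0 v=1 p=1 y=0 u=1 clk=1 z=0 x=0
t0.Δ2 n1=1 n0=0 v=1 p=0 y=0 u=1 clk=1 z=0 x=0
t0.Δ3 n1=1 n0=0 v=1 p=0 y=1 u=1 clk=1 z=0 x=0
t1.Δ0 n1=1 n0=0 v=1 p=0 y=1 u=1 clk=1 z=0 x=0
t1.Δ1 n1=1 n0=0 v=1 p=0 y=1 u=1 clk=0 z=0 x=0
t2.Δ0 n1=1 n0=0 v=1 p=0 y=1 u=1 clk=0 z=0 x=0
t2.Δ1 n1=1 n0=0 v=1 p=0 y=1 u=1 clk=1 z=0 x=0
t2.Δ2 n1=1 n0=1 v=1 p=1 y=1 u=1 clk=1 z=0 x=0
t2.Δ3 n1=1 n0=1 v=1 p=1 y=0 u=1 clk=1 z=0 x=0
t3.Δ0 n1=1 n0=1 v=1 p=1 y=0 u=1 clk=1 z=0 x=0
t3.Δ1 n1=1 n0=1 v=1 p=1 y=0 u=1 clk=0 z=0 x=0
t4.Δ0 n1=1 n0=1 v=1 p=1 y=0 u=1 clk=0 z=0 x=0
t4.Δ1 n1=1 n0=1 v=1 p=1 y=0 u=1 clk=1 z=0 x=0
t4.Δ2 n1=1 n0=0 v=1 p=0 y=0 u=1 clk=1 z=0 x=0
t4.Δ3 n1=1 n0=0 v=1 p=0 y=1 u=1 clk=1 z=0 x=0
t5.Δ0 n1=1 n0=0 v=1 p=0 y=1 u=1 clk=1 z=0 x=0
t5.Δ1 n1=1 n0=0 v=1 p=0 y=1 u=1 clk=0 z=0 x=0
t6.Δ0 n1=1 n0=0 v=1 p=0 y=1 u=1 clk=0 z=0 x=0
t6.Δ1 n1=1 n0=0 v=1 p=0 y=1 u=1 clk=1 z=0 x=0
t6.Δ2 n1=1 n0=1 v=1 p=1 y=1 u=1 clk=1 z=0 x=0
t6.Δ3 n1=1 n0=1 v=1 p=1 y=0 u=1 clk=1 z=0 x=0
t7.Δ0 n1=1 n0=1 v=1 p=1 y=0 u=1 clk=1 z=0 x=0
t7.Δ1 n1=1 n0=1 v=1 p=1 y=0 u=1 clk=0 z=0 x=0
t8.Δ0 n1=1 n0=1 v=1 p=1 y=0 u=1 clk=0 z=0 x=0
t8.Δ1 n1=1 n0=1 v=1 p=1 y=0 u=1 clk=1 z=0 x=0
t8.Δ2 n1=1 n0=0 v=1 p=0 y=0 u=1 clk=1 z=0 x=0
t8.Δ3 n1=1 n0=0 v=1 p=0 y=1 u=1 clk=1 z=0 x=0
t9.Δ0 n1=1 n0=0 v=1 p=0 y=1 u=1 clk=1 z=0 x=0
t9.Δ1 n1=1 n0=0 v=1 p=0 y=1 u=1 clk=0 z=0 x=0
t10.Δ0 n1=1 n0=0 v=1 p=0 y=1 u=1 clk=0 z=0 x=0
t10.Δ1 n1=1 n0=0 v=1 p=0 y=1 u=1 clk=1 z=0 x=0
t10.Δ2 n1=1 n0=1 v=1 p=1 y=1 u=1 clk=1 z=0 x=0
t10.Δ3 n1=1 n0=1 v=1 p=1 y=0 u=1 clk=1 z=0 x=0
t11.Δ0 n1=1 n0=1 v=1 p=1 y=0 u=1 clk=1 z=0 x=0
t11.Δ1 n1=1 n0=1 v=1 p=1 y=0 u=1 clk=0 z=0 x=0
t12.Δ0 n1=1 n0=1 v=1 p=1 y=0 u=1 clk=0 z=0 x=0
t12.Δ1 n1=1 n0=1 v=1 p=1 y=0 u=1 clk=1 z=0 x=0
t12.Δ2 n1=1 n0=0 v=1 p=0 y=0 u=1 clk=1 z=0 x=0
t12.Δ3 n1=1 n0=0 v=1 p=0 y=1 u=1 clk=1 z=0 x=0
t13.Δ0 n1=1 n0=0 v=1 p=0 y=1 u=1 clk=1 z=0 x=0
t13.Δ1 n1=1 n0=0 v=1 p=0 y=1 u=1 clk=0 z=0 x=0
t14.Δ0 n1=1 n0=0 v=1 p=0 y=1 u=1 clk=0 z=0 x=0
t14.Δ1 n1=1 n0=0 v=1 p=0 y=1 u=1 clk=1 z=0 x=0
t14.Δ2 n1=1 n0=1 v=1 p=1 y=1 u=1 clk=1 z=0 x=0
t14.Δ3 n1=1 n0=1 v=1 p=1 y=0 u=1 clk=1 z=0 x=0
t15.Δ0 n1=1 n0=1 v=1 p=1 y=0 u=1 clk=1 z=0 x=0
t15.Δ1 n1=1 n0=1 v=1 p=1 y=0 u=1 clk=0 z=0 x=0
t16.Δ0 n1=1 n0=1 v=1 p=1 y=0 u=1 clk=0 z=0 x=0
t16.Δ1 n1=1 n0=1 v=1 p=1 y=0 u=1 clk=1 z=0 x=0
t16.Δ2 n1=1 n0=0 v=1 p=0 y=0 u=1 clk=1 z=0 x=0
t16.Δ3 n1=1 n0=0 v=1 p=0 y=1 u=1 clk=1 z=0 x=0
t17.Δ0 n1=1 n0=0 v=1 p=0 y=1 u=1 clk=1 z=0 x=0
t17.Δ1 n1=1 n0=0 v=1 p=0 y=1 u=1 clk=0 z=0 x=0
t18.Δ0 n1=1 n0=0 v=1 p=0 y=1 u=1 clk=0 z=0 x=0
t18.Δ1 n1=1 n0=0 v=1 p=0 y=1 u=1 clk=1 z=0 x=0
t18.Δ2 n1=1 n0=1 v=1 p=1 y=1 u=1 clk=1 z=0 x=0
t18.Δ3 n1=1 n0=1 v=1 p=1 y=0 u=1 clk=1 z=0 x=0

0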